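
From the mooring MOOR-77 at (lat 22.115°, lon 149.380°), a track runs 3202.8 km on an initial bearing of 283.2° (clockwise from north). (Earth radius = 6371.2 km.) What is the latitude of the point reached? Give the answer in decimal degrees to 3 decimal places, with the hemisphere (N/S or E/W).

δ = d/R = 3202.8/6371.2 = 0.502700 rad
φ₂ = arcsin(sin φ₁ cos δ + cos φ₁ sin δ cos θ)
   = arcsin(0.37647·0.87629 + 0.92643·0.48179·0.22835) = 25.58287°
λ₂ = λ₁ + atan2(sin θ sin δ cos φ₁, cos δ − sin φ₁ sin φ₂) = 118.04452°

25.583°N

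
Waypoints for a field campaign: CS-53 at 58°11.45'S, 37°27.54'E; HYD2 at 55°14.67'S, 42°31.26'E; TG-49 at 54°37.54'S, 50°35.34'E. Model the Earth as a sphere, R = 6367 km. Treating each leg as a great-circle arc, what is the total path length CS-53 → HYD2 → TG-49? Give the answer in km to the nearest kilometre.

969 km

CS-53: φ = -58.19083°, λ = +37.45900°
HYD2: φ = -55.24450°, λ = +42.52100°
TG-49: φ = -54.62567°, λ = +50.58900°
CS-53→HYD2: c = 0.070638 rad, d = 449.75 km
HYD2→TG-49: c = 0.081568 rad, d = 519.35 km
Total = 449.75 + 519.35 = 969.10 km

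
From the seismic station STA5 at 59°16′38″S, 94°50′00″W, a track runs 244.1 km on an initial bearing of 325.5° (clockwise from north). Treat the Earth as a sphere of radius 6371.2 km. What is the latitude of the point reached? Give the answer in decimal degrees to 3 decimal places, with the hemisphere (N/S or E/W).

STA5: φ = -59.27722°, λ = -94.83333°
δ = d/R = 244.1/6371.2 = 0.038313 rad
φ₂ = arcsin(sin φ₁ cos δ + cos φ₁ sin δ cos θ)
   = arcsin(-0.85965·0.99927 + 0.51088·0.03830·0.82413) = -57.44670°
λ₂ = λ₁ + atan2(sin θ sin δ cos φ₁, cos δ − sin φ₁ sin φ₂) = -97.14411°

57.447°S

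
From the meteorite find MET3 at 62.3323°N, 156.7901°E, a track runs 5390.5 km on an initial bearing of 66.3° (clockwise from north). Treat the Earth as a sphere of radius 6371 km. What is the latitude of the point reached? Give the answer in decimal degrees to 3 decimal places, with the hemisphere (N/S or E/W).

δ = d/R = 5390.5/6371 = 0.846100 rad
φ₂ = arcsin(sin φ₁ cos δ + cos φ₁ sin δ cos θ)
   = arcsin(0.88566·0.66291 + 0.46434·0.74870·0.40195) = 46.62273°
λ₂ = λ₁ + atan2(sin θ sin δ cos φ₁, cos δ − sin φ₁ sin φ₂) = -116.65648°

46.623°N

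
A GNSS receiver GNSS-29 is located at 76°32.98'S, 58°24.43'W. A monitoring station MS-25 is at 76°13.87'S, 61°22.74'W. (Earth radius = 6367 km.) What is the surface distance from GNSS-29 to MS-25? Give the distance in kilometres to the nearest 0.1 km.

85.4 km

GNSS-29: φ = -76.54967°, λ = -58.40717°
MS-25: φ = -76.23117°, λ = -61.37900°
Δφ = 0.3185°,  Δλ = -2.9718°
a = sin²(Δφ/2) + cos φ₁ cos φ₂ sin²(Δλ/2) = 0.000045
c = 2·arcsin(√a) = 0.013409 rad = 0.7683°
d = R·c = 6367 × 0.013409 = 85.4 km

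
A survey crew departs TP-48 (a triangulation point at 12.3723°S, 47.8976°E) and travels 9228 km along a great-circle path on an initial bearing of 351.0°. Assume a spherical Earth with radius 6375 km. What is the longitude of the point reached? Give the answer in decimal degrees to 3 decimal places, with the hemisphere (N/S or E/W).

22.711°E

δ = d/R = 9228/6375 = 1.447529 rad
φ₂ = arcsin(sin φ₁ cos δ + cos φ₁ sin δ cos θ)
   = arcsin(-0.21426·0.12295 + 0.97678·0.99241·0.98769) = 68.60462°
λ₂ = λ₁ + atan2(sin θ sin δ cos φ₁, cos δ − sin φ₁ sin φ₂) = 22.71106°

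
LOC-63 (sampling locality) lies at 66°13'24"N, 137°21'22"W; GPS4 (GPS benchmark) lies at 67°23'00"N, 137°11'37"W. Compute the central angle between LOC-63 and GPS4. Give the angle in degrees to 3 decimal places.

LOC-63: φ = +66.22333°, λ = -137.35611°
GPS4: φ = +67.38333°, λ = -137.19361°
Δφ = 1.1600°,  Δλ = 0.1625°
a = sin²(Δφ/2) + cos φ₁ cos φ₂ sin²(Δλ/2) = 0.000103
c = 2·arcsin(√a) = 0.020277 rad = 1.1618°

1.162°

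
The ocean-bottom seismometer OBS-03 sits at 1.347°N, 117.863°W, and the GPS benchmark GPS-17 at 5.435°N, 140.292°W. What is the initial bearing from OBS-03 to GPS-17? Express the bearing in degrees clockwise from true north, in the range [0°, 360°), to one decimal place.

Δλ = -22.4290°
y = sin Δλ · cos φ₂ = -0.379823
x = cos φ₁ sin φ₂ − sin φ₁ cos φ₂ cos Δλ = 0.073059
θ = atan2(y, x) = -79.1122° → 280.8878° (mod 360°)

280.9°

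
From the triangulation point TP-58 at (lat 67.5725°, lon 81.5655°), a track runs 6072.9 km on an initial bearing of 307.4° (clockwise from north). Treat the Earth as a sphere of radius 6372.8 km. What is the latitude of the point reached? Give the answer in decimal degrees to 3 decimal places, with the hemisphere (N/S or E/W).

46.415°N

δ = d/R = 6072.9/6372.8 = 0.952941 rad
φ₂ = arcsin(sin φ₁ cos δ + cos φ₁ sin δ cos θ)
   = arcsin(0.92436·0.57929 + 0.38151·0.81512·0.60738) = 46.41523°
λ₂ = λ₁ + atan2(sin θ sin δ cos φ₁, cos δ − sin φ₁ sin φ₂) = -28.50830°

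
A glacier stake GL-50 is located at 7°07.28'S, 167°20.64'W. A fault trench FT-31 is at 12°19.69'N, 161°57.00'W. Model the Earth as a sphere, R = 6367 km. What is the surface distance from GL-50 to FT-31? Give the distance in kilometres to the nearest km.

2242 km

GL-50: φ = -7.12133°, λ = -167.34400°
FT-31: φ = +12.32817°, λ = -161.95000°
Δφ = 19.4495°,  Δλ = 5.3940°
a = sin²(Δφ/2) + cos φ₁ cos φ₂ sin²(Δλ/2) = 0.030679
c = 2·arcsin(√a) = 0.352123 rad = 20.1752°
d = R·c = 6367 × 0.352123 = 2242.0 km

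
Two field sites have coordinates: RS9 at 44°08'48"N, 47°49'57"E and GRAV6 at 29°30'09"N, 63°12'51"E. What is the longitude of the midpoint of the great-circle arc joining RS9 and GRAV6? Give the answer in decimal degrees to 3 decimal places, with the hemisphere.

RS9: φ = +44.14667°, λ = +47.83250°
GRAV6: φ = +29.50250°, λ = +63.21417°
Bx = cos φ₂ cos Δλ = 0.839159,  By = cos φ₂ sin Δλ = 0.230854
φₘ = atan2(sin φ₁ + sin φ₂, √((cos φ₁ + Bx)² + By²)) = 37.07097°
λₘ = λ₁ + atan2(By, cos φ₁ + Bx) = 56.26772°

56.268°E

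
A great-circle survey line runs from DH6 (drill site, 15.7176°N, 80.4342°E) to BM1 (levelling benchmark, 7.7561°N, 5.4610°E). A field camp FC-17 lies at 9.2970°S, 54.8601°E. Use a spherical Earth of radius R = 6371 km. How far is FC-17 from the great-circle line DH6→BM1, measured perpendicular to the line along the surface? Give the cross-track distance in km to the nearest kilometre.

2780 km

δ₁₃ = central angle DH6→FC-17 = 0.621287 rad  (haversine)
θ₁₃ = bearing DH6→FC-17 = 227.043°,  θ₁₂ = bearing DH6→BM1 = 273.607°
dₓₜ = R·arcsin(sin δ₁₃ · sin(θ₁₃ − θ₁₂)) = 6371·arcsin(0.58208·sin(-46.563°)) = -2780.236 km
|dₓₜ| = 2780.236 km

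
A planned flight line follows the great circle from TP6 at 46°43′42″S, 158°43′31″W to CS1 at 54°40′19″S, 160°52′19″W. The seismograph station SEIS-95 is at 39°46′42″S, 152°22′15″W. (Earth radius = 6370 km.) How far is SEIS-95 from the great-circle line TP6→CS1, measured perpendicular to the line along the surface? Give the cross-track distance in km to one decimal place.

419.9 km

TP6: φ = -46.72833°, λ = -158.72528°
CS1: φ = -54.67194°, λ = -160.87194°
SEIS-95: φ = -39.77833°, λ = -152.37083°
δ₁₃ = central angle TP6→SEIS-95 = 0.145623 rad  (haversine)
θ₁₃ = bearing TP6→SEIS-95 = 35.886°,  θ₁₂ = bearing TP6→CS1 = 188.889°
dₓₜ = R·arcsin(sin δ₁₃ · sin(θ₁₃ − θ₁₂)) = 6370·arcsin(0.14511·sin(-153.003°)) = -419.907 km
|dₓₜ| = 419.907 km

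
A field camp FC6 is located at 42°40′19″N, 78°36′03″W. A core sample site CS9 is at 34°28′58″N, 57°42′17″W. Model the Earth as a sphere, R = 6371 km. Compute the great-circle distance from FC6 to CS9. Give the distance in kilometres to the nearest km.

2024 km

FC6: φ = +42.67194°, λ = -78.60083°
CS9: φ = +34.48278°, λ = -57.70472°
Δφ = -8.1892°,  Δλ = 20.8961°
a = sin²(Δφ/2) + cos φ₁ cos φ₂ sin²(Δλ/2) = 0.025029
c = 2·arcsin(√a) = 0.317747 rad = 18.2056°
d = R·c = 6371 × 0.317747 = 2024.4 km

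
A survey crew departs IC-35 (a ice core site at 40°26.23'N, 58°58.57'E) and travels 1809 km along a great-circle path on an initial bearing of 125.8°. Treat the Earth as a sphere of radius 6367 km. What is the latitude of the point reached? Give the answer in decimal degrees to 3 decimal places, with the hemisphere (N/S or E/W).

29.855°N

IC-35: φ = +40.43717°, λ = +58.97617°
δ = d/R = 1809/6367 = 0.284121 rad
φ₂ = arcsin(sin φ₁ cos δ + cos φ₁ sin δ cos θ)
   = arcsin(0.64861·0.95991 + 0.76112·0.28031·-0.58496) = 29.85508°
λ₂ = λ₁ + atan2(sin θ sin δ cos φ₁, cos δ − sin φ₁ sin φ₂) = 74.17338°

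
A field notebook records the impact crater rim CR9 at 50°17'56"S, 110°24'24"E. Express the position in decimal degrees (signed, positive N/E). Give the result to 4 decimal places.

lat: 50.2989° S → -50.2989°
lon: 110.4067° E → +110.4067°

-50.2989°, +110.4067°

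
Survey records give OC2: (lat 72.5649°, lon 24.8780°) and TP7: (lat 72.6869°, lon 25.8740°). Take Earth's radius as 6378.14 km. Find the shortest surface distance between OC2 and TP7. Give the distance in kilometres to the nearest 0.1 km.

35.8 km

Δφ = 0.1220°,  Δλ = 0.9960°
a = sin²(Δφ/2) + cos φ₁ cos φ₂ sin²(Δλ/2) = 0.000008
c = 2·arcsin(√a) = 0.005611 rad = 0.3215°
d = R·c = 6378.14 × 0.005611 = 35.8 km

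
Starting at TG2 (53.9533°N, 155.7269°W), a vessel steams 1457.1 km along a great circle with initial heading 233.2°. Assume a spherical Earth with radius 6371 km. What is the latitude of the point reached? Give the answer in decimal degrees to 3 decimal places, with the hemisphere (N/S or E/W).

δ = d/R = 1457.1/6371 = 0.228708 rad
φ₂ = arcsin(sin φ₁ cos δ + cos φ₁ sin δ cos θ)
   = arcsin(0.80854·0.97396 + 0.58844·0.22672·-0.59902) = 45.03726°
λ₂ = λ₁ + atan2(sin θ sin δ cos φ₁, cos δ − sin φ₁ sin φ₂) = -170.61343°

45.037°N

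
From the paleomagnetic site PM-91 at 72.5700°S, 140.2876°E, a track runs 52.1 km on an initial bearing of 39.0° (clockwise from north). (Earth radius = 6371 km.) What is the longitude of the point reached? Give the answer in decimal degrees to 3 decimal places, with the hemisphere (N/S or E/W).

141.252°E

δ = d/R = 52.1/6371 = 0.008178 rad
φ₂ = arcsin(sin φ₁ cos δ + cos φ₁ sin δ cos θ)
   = arcsin(-0.95408·0.99997 + 0.29954·0.00818·0.77715) = -72.20350°
λ₂ = λ₁ + atan2(sin θ sin δ cos φ₁, cos δ − sin φ₁ sin φ₂) = 141.25239°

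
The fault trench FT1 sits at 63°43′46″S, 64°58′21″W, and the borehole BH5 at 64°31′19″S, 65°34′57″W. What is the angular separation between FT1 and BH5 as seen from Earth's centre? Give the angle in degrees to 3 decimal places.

FT1: φ = -63.72944°, λ = -64.97250°
BH5: φ = -64.52194°, λ = -65.58250°
Δφ = -0.7925°,  Δλ = -0.6100°
a = sin²(Δφ/2) + cos φ₁ cos φ₂ sin²(Δλ/2) = 0.000053
c = 2·arcsin(√a) = 0.014591 rad = 0.8360°

0.836°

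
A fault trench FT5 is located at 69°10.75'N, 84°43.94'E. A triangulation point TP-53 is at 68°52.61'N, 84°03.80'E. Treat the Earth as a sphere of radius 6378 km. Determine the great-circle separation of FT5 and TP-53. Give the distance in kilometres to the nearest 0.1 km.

FT5: φ = +69.17917°, λ = +84.73233°
TP-53: φ = +68.87683°, λ = +84.06333°
Δφ = -0.3023°,  Δλ = -0.6690°
a = sin²(Δφ/2) + cos φ₁ cos φ₂ sin²(Δλ/2) = 0.000011
c = 2·arcsin(√a) = 0.006731 rad = 0.3857°
d = R·c = 6378 × 0.006731 = 42.9 km

42.9 km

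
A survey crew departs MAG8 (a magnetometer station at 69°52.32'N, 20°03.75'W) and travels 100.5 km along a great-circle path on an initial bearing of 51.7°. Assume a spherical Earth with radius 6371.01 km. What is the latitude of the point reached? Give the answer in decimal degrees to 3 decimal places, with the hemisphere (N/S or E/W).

MAG8: φ = +69.87200°, λ = -20.06250°
δ = d/R = 100.5/6371.01 = 0.015775 rad
φ₂ = arcsin(sin φ₁ cos δ + cos φ₁ sin δ cos θ)
   = arcsin(0.93893·0.99988 + 0.34412·0.01577·0.61978) = 70.41985°
λ₂ = λ₁ + atan2(sin θ sin δ cos φ₁, cos δ − sin φ₁ sin φ₂) = -17.94560°

70.420°N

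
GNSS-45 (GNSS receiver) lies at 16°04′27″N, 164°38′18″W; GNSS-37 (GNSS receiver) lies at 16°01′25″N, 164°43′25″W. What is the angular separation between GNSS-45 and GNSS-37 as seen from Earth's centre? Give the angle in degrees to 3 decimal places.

GNSS-45: φ = +16.07417°, λ = -164.63833°
GNSS-37: φ = +16.02361°, λ = -164.72361°
Δφ = -0.0506°,  Δλ = -0.0853°
a = sin²(Δφ/2) + cos φ₁ cos φ₂ sin²(Δλ/2) = 0.000001
c = 2·arcsin(√a) = 0.001681 rad = 0.0963°

0.096°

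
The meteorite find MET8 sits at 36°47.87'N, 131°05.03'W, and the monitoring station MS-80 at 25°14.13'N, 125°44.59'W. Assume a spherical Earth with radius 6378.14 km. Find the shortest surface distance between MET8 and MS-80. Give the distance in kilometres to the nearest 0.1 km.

1383.6 km

MET8: φ = +36.79783°, λ = -131.08383°
MS-80: φ = +25.23550°, λ = -125.74317°
Δφ = -11.5623°,  Δλ = 5.3407°
a = sin²(Δφ/2) + cos φ₁ cos φ₂ sin²(Δλ/2) = 0.011719
c = 2·arcsin(√a) = 0.216930 rad = 12.4292°
d = R·c = 6378.14 × 0.216930 = 1383.6 km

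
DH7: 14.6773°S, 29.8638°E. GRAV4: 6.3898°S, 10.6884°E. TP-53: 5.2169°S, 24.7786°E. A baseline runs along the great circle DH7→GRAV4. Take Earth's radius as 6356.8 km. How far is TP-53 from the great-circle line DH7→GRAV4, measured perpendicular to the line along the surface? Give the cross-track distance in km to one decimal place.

758.6 km

δ₁₃ = central angle DH7→TP-53 = 0.186778 rad  (haversine)
θ₁₃ = bearing DH7→TP-53 = 331.618°,  θ₁₂ = bearing DH7→GRAV4 = 291.741°
dₓₜ = R·arcsin(sin δ₁₃ · sin(θ₁₃ − θ₁₂)) = 6356.8·arcsin(0.18569·sin(39.877°)) = 758.610 km
|dₓₜ| = 758.610 km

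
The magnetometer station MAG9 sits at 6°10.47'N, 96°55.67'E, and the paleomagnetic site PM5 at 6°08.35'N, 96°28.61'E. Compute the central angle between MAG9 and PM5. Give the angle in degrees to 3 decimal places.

MAG9: φ = +6.17450°, λ = +96.92783°
PM5: φ = +6.13917°, λ = +96.47683°
Δφ = -0.0353°,  Δλ = -0.4510°
a = sin²(Δφ/2) + cos φ₁ cos φ₂ sin²(Δλ/2) = 0.000015
c = 2·arcsin(√a) = 0.007850 rad = 0.4498°

0.450°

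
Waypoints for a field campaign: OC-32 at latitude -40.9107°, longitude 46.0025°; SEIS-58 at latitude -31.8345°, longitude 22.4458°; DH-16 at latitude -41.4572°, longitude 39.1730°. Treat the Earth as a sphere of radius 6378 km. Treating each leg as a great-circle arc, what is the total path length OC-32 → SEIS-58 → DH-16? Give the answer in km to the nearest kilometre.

4164 km

OC-32→SEIS-58: c = 0.365419 rad, d = 2330.64 km
SEIS-58→DH-16: c = 0.287387 rad, d = 1832.95 km
Total = 2330.64 + 1832.95 = 4163.59 km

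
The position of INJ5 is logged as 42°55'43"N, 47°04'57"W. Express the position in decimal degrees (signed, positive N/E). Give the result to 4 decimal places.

lat: 42.9286° N → +42.9286°
lon: 47.0825° W → -47.0825°

+42.9286°, -47.0825°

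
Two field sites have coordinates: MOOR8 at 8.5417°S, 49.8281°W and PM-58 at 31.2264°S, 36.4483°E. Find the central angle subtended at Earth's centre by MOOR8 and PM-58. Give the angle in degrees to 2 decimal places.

82.42°

Δφ = -22.6847°,  Δλ = 86.2764°
a = sin²(Δφ/2) + cos φ₁ cos φ₂ sin²(Δλ/2) = 0.434040
c = 2·arcsin(√a) = 1.438491 rad = 82.4195°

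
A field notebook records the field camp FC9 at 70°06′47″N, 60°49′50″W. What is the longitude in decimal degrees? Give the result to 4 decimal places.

60.8306°W

60° + 49′/60 + 50″/3600 = 60 + 0.81667 + 0.01389 = 60.8306°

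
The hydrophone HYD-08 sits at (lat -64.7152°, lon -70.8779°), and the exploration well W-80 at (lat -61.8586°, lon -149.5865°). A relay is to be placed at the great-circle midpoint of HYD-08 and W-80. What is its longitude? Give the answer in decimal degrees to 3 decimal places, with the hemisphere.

Bx = cos φ₂ cos Δλ = 0.092348,  By = cos φ₂ sin Δλ = -0.462520
φₘ = atan2(sin φ₁ + sin φ₂, √((cos φ₁ + Bx)² + By²)) = -68.72199°
λₘ = λ₁ + atan2(By, cos φ₁ + Bx) = -112.55897°

112.559°W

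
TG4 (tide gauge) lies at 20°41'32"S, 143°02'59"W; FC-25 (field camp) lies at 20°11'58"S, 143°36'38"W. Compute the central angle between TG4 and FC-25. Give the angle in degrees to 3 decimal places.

0.720°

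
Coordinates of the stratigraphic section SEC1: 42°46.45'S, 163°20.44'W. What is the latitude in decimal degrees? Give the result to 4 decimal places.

42° + 46.45′/60 = 42 + 0.77417 = 42.7742°

42.7742°S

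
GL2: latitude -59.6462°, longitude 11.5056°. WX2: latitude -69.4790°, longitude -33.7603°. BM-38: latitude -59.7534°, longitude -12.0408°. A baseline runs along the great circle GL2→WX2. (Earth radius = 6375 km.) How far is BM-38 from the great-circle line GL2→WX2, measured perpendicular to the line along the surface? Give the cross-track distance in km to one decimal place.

761.2 km

δ₁₃ = central angle GL2→BM-38 = 0.206261 rad  (haversine)
θ₁₃ = bearing GL2→BM-38 = 259.289°,  θ₁₂ = bearing GL2→WX2 = 223.724°
dₓₜ = R·arcsin(sin δ₁₃ · sin(θ₁₃ − θ₁₂)) = 6375·arcsin(0.20480·sin(35.565°)) = 761.178 km
|dₓₜ| = 761.178 km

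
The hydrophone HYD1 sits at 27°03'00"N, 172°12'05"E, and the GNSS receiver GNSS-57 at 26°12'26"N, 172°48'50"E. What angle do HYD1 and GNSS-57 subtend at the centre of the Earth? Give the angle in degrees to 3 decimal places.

HYD1: φ = +27.05000°, λ = +172.20139°
GNSS-57: φ = +26.20722°, λ = +172.81389°
Δφ = -0.8428°,  Δλ = 0.6125°
a = sin²(Δφ/2) + cos φ₁ cos φ₂ sin²(Δλ/2) = 0.000077
c = 2·arcsin(√a) = 0.017541 rad = 1.0050°

1.005°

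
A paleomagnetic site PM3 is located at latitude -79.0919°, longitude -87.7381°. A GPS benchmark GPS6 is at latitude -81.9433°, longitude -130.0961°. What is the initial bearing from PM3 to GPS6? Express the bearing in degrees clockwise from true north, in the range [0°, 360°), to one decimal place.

227.8°

Δλ = -42.3580°
y = sin Δλ · cos φ₂ = -0.094430
x = cos φ₁ sin φ₂ − sin φ₁ cos φ₂ cos Δλ = -0.085672
θ = atan2(y, x) = -132.2160° → 227.7840° (mod 360°)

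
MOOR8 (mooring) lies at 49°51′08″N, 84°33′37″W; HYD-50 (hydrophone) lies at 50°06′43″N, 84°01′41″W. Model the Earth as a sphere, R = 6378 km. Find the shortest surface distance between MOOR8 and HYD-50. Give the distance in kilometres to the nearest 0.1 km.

47.8 km

MOOR8: φ = +49.85222°, λ = -84.56028°
HYD-50: φ = +50.11194°, λ = -84.02806°
Δφ = 0.2597°,  Δλ = 0.5322°
a = sin²(Δφ/2) + cos φ₁ cos φ₂ sin²(Δλ/2) = 0.000014
c = 2·arcsin(√a) = 0.007498 rad = 0.4296°
d = R·c = 6378 × 0.007498 = 47.8 km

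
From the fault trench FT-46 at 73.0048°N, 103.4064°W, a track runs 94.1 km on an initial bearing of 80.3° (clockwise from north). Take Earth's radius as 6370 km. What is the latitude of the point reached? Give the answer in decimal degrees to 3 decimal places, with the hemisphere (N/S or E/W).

δ = d/R = 94.1/6370 = 0.014772 rad
φ₂ = arcsin(sin φ₁ cos δ + cos φ₁ sin δ cos θ)
   = arcsin(0.95633·0.99989 + 0.29229·0.01477·0.16849) = 73.12738°
λ₂ = λ₁ + atan2(sin θ sin δ cos φ₁, cos δ − sin φ₁ sin φ₂) = -100.53085°

73.127°N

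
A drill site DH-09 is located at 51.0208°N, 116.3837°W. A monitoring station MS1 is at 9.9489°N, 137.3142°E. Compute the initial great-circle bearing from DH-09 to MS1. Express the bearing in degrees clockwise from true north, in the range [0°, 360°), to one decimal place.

288.9°

Δλ = -106.3021°
y = sin Δλ · cos φ₂ = -0.945362
x = cos φ₁ sin φ₂ − sin φ₁ cos φ₂ cos Δλ = 0.323608
θ = atan2(y, x) = -71.1034° → 288.8966° (mod 360°)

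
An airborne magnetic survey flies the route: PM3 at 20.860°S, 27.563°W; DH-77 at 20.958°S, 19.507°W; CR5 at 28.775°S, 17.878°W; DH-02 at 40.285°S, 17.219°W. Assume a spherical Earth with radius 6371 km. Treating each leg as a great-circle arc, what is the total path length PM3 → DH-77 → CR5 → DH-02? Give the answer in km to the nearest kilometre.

PM3→DH-77: c = 0.131342 rad, d = 836.78 km
DH-77→CR5: c = 0.138843 rad, d = 884.57 km
CR5→DH-02: c = 0.201109 rad, d = 1281.26 km
Total = 836.78 + 884.57 + 1281.26 = 3002.62 km

3003 km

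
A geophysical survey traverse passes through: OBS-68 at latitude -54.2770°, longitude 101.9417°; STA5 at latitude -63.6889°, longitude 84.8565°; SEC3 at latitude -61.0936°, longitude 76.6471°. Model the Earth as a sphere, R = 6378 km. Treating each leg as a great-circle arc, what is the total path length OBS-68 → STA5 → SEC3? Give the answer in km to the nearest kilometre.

1938 km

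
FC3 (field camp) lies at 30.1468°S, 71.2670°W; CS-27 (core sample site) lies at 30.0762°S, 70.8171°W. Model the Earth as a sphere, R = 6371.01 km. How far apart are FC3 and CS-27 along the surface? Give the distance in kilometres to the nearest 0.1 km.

Δφ = 0.0706°,  Δλ = 0.4499°
a = sin²(Δφ/2) + cos φ₁ cos φ₂ sin²(Δλ/2) = 0.000012
c = 2·arcsin(√a) = 0.006903 rad = 0.3955°
d = R·c = 6371.01 × 0.006903 = 44.0 km

44.0 km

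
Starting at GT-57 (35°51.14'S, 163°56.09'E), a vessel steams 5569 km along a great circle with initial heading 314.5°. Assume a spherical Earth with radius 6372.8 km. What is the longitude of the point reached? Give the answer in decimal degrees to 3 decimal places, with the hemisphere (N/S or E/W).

130.711°E

GT-57: φ = -35.85233°, λ = +163.93483°
δ = d/R = 5569/6372.8 = 0.873870 rad
φ₂ = arcsin(sin φ₁ cos δ + cos φ₁ sin δ cos θ)
   = arcsin(-0.58570·0.64186 + 0.81053·0.76682·0.70091) = 3.42242°
λ₂ = λ₁ + atan2(sin θ sin δ cos φ₁, cos δ − sin φ₁ sin φ₂) = 130.71101°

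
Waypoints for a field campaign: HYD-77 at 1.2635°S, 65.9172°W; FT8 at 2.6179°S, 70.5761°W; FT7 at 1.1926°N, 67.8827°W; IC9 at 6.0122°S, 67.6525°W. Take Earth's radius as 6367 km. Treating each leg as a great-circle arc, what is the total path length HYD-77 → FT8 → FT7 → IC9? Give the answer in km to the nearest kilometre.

1858 km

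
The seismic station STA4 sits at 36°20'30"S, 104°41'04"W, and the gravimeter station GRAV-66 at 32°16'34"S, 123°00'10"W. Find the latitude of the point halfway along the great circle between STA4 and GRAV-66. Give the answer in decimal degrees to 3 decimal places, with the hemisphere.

STA4: φ = -36.34167°, λ = -104.68444°
GRAV-66: φ = -32.27611°, λ = -123.00278°
Bx = cos φ₂ cos Δλ = 0.802640,  By = cos φ₂ sin Δλ = -0.265733
φₘ = atan2(sin φ₁ + sin φ₂, √((cos φ₁ + Bx)² + By²)) = -34.65179°
λₘ = λ₁ + atan2(By, cos φ₁ + Bx) = -114.06736°

34.652°S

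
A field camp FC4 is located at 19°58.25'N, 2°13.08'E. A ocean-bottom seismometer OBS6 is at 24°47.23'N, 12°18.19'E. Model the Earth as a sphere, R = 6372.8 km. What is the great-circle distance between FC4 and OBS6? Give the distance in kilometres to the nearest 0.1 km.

1166.8 km

FC4: φ = +19.97083°, λ = +2.21800°
OBS6: φ = +24.78717°, λ = +12.30317°
Δφ = 4.8163°,  Δλ = 10.0852°
a = sin²(Δφ/2) + cos φ₁ cos φ₂ sin²(Δλ/2) = 0.008358
c = 2·arcsin(√a) = 0.183097 rad = 10.4907°
d = R·c = 6372.8 × 0.183097 = 1166.8 km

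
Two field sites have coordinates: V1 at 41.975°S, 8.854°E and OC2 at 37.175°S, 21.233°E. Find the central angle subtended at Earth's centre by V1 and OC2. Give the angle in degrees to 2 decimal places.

10.67°

Δφ = 4.8000°,  Δλ = 12.3790°
a = sin²(Δφ/2) + cos φ₁ cos φ₂ sin²(Δλ/2) = 0.008640
c = 2·arcsin(√a) = 0.186167 rad = 10.6666°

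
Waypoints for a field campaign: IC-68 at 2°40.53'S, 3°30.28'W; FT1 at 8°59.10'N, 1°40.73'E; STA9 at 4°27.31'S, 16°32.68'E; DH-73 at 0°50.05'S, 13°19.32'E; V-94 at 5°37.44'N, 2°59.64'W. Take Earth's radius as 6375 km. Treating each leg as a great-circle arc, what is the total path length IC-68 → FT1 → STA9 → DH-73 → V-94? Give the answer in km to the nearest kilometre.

IC-68: φ = -2.67550°, λ = -3.50467°
FT1: φ = +8.98500°, λ = +1.67883°
STA9: φ = -4.45517°, λ = +16.54467°
DH-73: φ = -0.83417°, λ = +13.32200°
V-94: φ = +5.62400°, λ = -2.99400°
IC-68→FT1: c = 0.222597 rad, d = 1419.06 km
FT1→STA9: c = 0.349182 rad, d = 2226.03 km
STA9→DH-73: c = 0.084557 rad, d = 539.05 km
DH-73→V-94: c = 0.305890 rad, d = 1950.05 km
Total = 1419.06 + 2226.03 + 539.05 + 1950.05 = 6134.19 km

6134 km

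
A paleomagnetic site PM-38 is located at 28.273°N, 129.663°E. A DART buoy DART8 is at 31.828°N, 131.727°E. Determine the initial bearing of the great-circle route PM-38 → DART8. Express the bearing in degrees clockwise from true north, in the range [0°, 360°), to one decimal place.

Δλ = 2.0640°
y = sin Δλ · cos φ₂ = 0.030600
x = cos φ₁ sin φ₂ − sin φ₁ cos φ₂ cos Δλ = 0.062268
θ = atan2(y, x) = 26.1709° → 26.1709° (mod 360°)

26.2°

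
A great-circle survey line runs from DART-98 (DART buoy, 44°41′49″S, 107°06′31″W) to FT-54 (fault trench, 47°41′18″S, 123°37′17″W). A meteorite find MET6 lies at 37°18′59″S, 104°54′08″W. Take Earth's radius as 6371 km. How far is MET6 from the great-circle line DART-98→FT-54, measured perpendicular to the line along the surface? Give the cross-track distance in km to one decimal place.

696.8 km

DART-98: φ = -44.69694°, λ = -107.10861°
FT-54: φ = -47.68833°, λ = -123.62139°
MET6: φ = -37.31639°, λ = -104.90222°
δ₁₃ = central angle DART-98→MET6 = 0.132038 rad  (haversine)
θ₁₃ = bearing DART-98→MET6 = 13.448°,  θ₁₂ = bearing DART-98→FT-54 = 249.453°
dₓₜ = R·arcsin(sin δ₁₃ · sin(θ₁₃ − θ₁₂)) = 6371·arcsin(0.13165·sin(-236.005°)) = 696.802 km
|dₓₜ| = 696.802 km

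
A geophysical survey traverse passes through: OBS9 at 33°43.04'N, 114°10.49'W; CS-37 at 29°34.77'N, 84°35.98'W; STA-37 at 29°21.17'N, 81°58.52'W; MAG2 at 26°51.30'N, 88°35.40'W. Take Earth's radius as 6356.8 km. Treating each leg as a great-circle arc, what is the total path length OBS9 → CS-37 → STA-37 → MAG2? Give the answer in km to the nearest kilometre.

3780 km

OBS9: φ = +33.71733°, λ = -114.17483°
CS-37: φ = +29.57950°, λ = -84.59967°
STA-37: φ = +29.35283°, λ = -81.97533°
MAG2: φ = +26.85500°, λ = -88.59000°
OBS9→CS-37: c = 0.443761 rad, d = 2820.90 km
CS-37→STA-37: c = 0.040073 rad, d = 254.74 km
STA-37→MAG2: c = 0.110750 rad, d = 704.01 km
Total = 2820.90 + 254.74 + 704.01 = 3779.65 km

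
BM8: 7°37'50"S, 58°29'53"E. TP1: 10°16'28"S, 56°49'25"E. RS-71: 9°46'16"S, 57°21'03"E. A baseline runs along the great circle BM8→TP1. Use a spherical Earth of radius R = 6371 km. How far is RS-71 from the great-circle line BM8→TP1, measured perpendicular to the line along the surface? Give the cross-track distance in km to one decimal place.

19.1 km

BM8: φ = -7.63056°, λ = +58.49806°
TP1: φ = -10.27444°, λ = +56.82361°
RS-71: φ = -9.77111°, λ = +57.35083°
δ₁₃ = central angle BM8→RS-71 = 0.042278 rad  (haversine)
θ₁₃ = bearing BM8→RS-71 = 207.829°,  θ₁₂ = bearing BM8→TP1 = 211.904°
dₓₜ = R·arcsin(sin δ₁₃ · sin(θ₁₃ − θ₁₂)) = 6371·arcsin(0.04227·sin(-4.075°)) = -19.137 km
|dₓₜ| = 19.137 km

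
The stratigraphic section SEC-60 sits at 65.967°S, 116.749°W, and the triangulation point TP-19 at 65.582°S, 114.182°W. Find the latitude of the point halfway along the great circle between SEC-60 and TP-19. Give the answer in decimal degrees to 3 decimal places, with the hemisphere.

Bx = cos φ₂ cos Δλ = 0.412976,  By = cos φ₂ sin Δλ = 0.018515
φₘ = atan2(sin φ₁ + sin φ₂, √((cos φ₁ + Bx)² + By²)) = -65.77988°
λₘ = λ₁ + atan2(By, cos φ₁ + Bx) = -115.45591°

65.780°S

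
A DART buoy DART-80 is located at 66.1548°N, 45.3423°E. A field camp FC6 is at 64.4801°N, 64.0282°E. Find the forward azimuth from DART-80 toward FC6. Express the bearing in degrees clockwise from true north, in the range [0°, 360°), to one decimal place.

Δλ = 18.6859°
y = sin Δλ · cos φ₂ = 0.138028
x = cos φ₁ sin φ₂ − sin φ₁ cos φ₂ cos Δλ = -0.008454
θ = atan2(y, x) = 93.5050° → 93.5050° (mod 360°)

93.5°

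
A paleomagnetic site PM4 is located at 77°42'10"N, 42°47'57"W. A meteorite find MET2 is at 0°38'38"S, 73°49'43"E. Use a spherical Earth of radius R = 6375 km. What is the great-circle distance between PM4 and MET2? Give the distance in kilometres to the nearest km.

PM4: φ = +77.70278°, λ = -42.79917°
MET2: φ = -0.64389°, λ = +73.82861°
Δφ = -78.3467°,  Δλ = 116.6278°
a = sin²(Δφ/2) + cos φ₁ cos φ₂ sin²(Δλ/2) = 0.553216
c = 2·arcsin(√a) = 1.677430 rad = 96.1096°
d = R·c = 6375 × 1.677430 = 10693.6 km

10694 km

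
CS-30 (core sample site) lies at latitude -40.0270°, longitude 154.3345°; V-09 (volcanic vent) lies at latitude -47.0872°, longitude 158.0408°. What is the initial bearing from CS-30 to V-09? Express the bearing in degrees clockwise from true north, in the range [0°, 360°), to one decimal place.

Δλ = 3.7063°
y = sin Δλ · cos φ₂ = 0.044014
x = cos φ₁ sin φ₂ − sin φ₁ cos φ₂ cos Δλ = -0.123828
θ = atan2(y, x) = 160.4326° → 160.4326° (mod 360°)

160.4°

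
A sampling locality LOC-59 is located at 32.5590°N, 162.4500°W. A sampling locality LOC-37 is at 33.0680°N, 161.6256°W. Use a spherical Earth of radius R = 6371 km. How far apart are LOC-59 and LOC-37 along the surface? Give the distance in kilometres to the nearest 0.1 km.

95.6 km

Δφ = 0.5090°,  Δλ = 0.8244°
a = sin²(Δφ/2) + cos φ₁ cos φ₂ sin²(Δλ/2) = 0.000056
c = 2·arcsin(√a) = 0.015005 rad = 0.8597°
d = R·c = 6371 × 0.015005 = 95.6 km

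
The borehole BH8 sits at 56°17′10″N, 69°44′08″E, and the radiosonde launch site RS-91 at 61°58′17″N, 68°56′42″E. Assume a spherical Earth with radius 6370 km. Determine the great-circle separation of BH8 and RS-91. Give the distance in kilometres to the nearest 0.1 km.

633.7 km

BH8: φ = +56.28611°, λ = +69.73556°
RS-91: φ = +61.97139°, λ = +68.94500°
Δφ = 5.6853°,  Δλ = -0.7906°
a = sin²(Δφ/2) + cos φ₁ cos φ₂ sin²(Δλ/2) = 0.002472
c = 2·arcsin(√a) = 0.099477 rad = 5.6996°
d = R·c = 6370 × 0.099477 = 633.7 km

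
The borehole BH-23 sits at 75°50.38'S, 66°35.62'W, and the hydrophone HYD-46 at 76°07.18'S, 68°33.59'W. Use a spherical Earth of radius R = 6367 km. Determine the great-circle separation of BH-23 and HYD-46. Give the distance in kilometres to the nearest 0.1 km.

61.4 km

BH-23: φ = -75.83967°, λ = -66.59367°
HYD-46: φ = -76.11967°, λ = -68.55983°
Δφ = -0.2800°,  Δλ = -1.9662°
a = sin²(Δφ/2) + cos φ₁ cos φ₂ sin²(Δλ/2) = 0.000023
c = 2·arcsin(√a) = 0.009643 rad = 0.5525°
d = R·c = 6367 × 0.009643 = 61.4 km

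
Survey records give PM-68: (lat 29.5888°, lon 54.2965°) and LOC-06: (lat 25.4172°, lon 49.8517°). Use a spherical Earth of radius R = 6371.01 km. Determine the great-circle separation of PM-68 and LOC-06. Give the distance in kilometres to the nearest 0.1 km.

638.1 km

Δφ = -4.1716°,  Δλ = -4.4448°
a = sin²(Δφ/2) + cos φ₁ cos φ₂ sin²(Δλ/2) = 0.002506
c = 2·arcsin(√a) = 0.100157 rad = 5.7386°
d = R·c = 6371.01 × 0.100157 = 638.1 km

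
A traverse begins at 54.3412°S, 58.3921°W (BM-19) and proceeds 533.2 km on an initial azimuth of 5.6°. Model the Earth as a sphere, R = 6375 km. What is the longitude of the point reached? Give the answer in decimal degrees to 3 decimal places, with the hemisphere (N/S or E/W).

57.672°W

δ = d/R = 533.2/6375 = 0.083639 rad
φ₂ = arcsin(sin φ₁ cos δ + cos φ₁ sin δ cos θ)
   = arcsin(-0.81250·0.99650 + 0.58296·0.08354·0.99523) = -49.56956°
λ₂ = λ₁ + atan2(sin θ sin δ cos φ₁, cos δ − sin φ₁ sin φ₂) = -57.67185°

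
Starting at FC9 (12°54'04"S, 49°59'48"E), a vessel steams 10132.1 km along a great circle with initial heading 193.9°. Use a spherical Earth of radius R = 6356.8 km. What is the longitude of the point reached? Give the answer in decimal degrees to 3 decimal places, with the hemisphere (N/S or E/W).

84.887°W

FC9: φ = -12.90111°, λ = +49.99667°
δ = d/R = 10132.1/6356.8 = 1.593899 rad
φ₂ = arcsin(sin φ₁ cos δ + cos φ₁ sin δ cos θ)
   = arcsin(-0.22327·-0.02310 + 0.97476·0.99973·-0.97072) = -70.18673°
λ₂ = λ₁ + atan2(sin θ sin δ cos φ₁, cos δ − sin φ₁ sin φ₂) = -84.88704°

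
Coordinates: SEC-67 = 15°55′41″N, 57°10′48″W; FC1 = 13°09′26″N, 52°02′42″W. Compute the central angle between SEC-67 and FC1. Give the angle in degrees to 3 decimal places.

5.690°

SEC-67: φ = +15.92806°, λ = -57.18000°
FC1: φ = +13.15722°, λ = -52.04500°
Δφ = -2.7708°,  Δλ = 5.1350°
a = sin²(Δφ/2) + cos φ₁ cos φ₂ sin²(Δλ/2) = 0.002464
c = 2·arcsin(√a) = 0.099310 rad = 5.6900°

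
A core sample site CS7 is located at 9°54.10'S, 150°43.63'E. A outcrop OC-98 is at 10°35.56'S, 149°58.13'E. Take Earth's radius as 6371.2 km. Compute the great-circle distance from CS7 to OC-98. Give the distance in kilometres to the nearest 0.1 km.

CS7: φ = -9.90167°, λ = +150.72717°
OC-98: φ = -10.59267°, λ = +149.96883°
Δφ = -0.6910°,  Δλ = -0.7583°
a = sin²(Δφ/2) + cos φ₁ cos φ₂ sin²(Δλ/2) = 0.000079
c = 2·arcsin(√a) = 0.017750 rad = 1.0170°
d = R·c = 6371.2 × 0.017750 = 113.1 km

113.1 km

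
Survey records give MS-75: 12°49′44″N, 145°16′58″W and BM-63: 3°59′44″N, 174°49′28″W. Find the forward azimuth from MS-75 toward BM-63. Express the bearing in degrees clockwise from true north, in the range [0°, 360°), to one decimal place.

255.8°

MS-75: φ = +12.82889°, λ = -145.28278°
BM-63: φ = +3.99556°, λ = -174.82444°
Δλ = -29.5417°
y = sin Δλ · cos φ₂ = -0.491858
x = cos φ₁ sin φ₂ − sin φ₁ cos φ₂ cos Δλ = -0.124765
θ = atan2(y, x) = -104.2335° → 255.7665° (mod 360°)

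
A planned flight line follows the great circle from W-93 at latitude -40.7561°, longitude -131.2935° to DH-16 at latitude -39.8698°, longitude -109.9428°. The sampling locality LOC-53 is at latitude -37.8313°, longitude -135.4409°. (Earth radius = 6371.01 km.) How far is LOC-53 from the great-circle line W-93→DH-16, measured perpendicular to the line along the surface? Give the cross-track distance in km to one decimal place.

δ₁₃ = central angle W-93→LOC-53 = 0.075773 rad  (haversine)
θ₁₃ = bearing W-93→LOC-53 = 311.011°,  θ₁₂ = bearing W-93→DH-16 = 93.873°
dₓₜ = R·arcsin(sin δ₁₃ · sin(θ₁₃ − θ₁₂)) = 6371.01·arcsin(0.07570·sin(217.138°)) = -291.274 km
|dₓₜ| = 291.274 km

291.3 km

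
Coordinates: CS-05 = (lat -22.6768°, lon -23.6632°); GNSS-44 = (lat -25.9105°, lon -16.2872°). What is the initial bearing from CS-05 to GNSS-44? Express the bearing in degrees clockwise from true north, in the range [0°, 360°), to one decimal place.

Δλ = 7.3760°
y = sin Δλ · cos φ₂ = 0.115475
x = cos φ₁ sin φ₂ − sin φ₁ cos φ₂ cos Δλ = -0.059278
θ = atan2(y, x) = 117.1734° → 117.1734° (mod 360°)

117.2°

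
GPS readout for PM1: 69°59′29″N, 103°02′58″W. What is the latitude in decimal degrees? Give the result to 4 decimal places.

69° + 59′/60 + 29″/3600 = 69 + 0.98333 + 0.00806 = 69.9914°

69.9914°N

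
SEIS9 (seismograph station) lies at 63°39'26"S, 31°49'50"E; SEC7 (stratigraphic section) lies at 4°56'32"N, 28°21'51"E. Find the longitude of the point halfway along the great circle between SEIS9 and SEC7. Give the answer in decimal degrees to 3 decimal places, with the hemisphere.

29.432°E

SEIS9: φ = -63.65722°, λ = +31.83056°
SEC7: φ = +4.94222°, λ = +28.36417°
Bx = cos φ₂ cos Δλ = 0.994459,  By = cos φ₂ sin Δλ = -0.060238
φₘ = atan2(sin φ₁ + sin φ₂, √((cos φ₁ + Bx)² + By²)) = -29.36705°
λₘ = λ₁ + atan2(By, cos φ₁ + Bx) = 29.43216°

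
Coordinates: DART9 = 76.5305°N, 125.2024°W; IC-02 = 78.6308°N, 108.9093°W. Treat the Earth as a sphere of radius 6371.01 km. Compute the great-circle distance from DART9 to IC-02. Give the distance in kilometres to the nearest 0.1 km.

Δφ = 2.1003°,  Δλ = 16.2931°
a = sin²(Δφ/2) + cos φ₁ cos φ₂ sin²(Δλ/2) = 0.001258
c = 2·arcsin(√a) = 0.070950 rad = 4.0651°
d = R·c = 6371.01 × 0.070950 = 452.0 km

452.0 km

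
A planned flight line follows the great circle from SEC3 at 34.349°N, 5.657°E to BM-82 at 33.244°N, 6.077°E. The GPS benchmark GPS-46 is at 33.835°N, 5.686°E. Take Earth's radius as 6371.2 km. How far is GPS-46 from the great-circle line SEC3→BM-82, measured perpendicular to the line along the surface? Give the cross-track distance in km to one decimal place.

14.8 km

δ₁₃ = central angle SEC3→GPS-46 = 0.008981 rad  (haversine)
θ₁₃ = bearing SEC3→GPS-46 = 177.317°,  θ₁₂ = bearing SEC3→BM-82 = 162.353°
dₓₜ = R·arcsin(sin δ₁₃ · sin(θ₁₃ − θ₁₂)) = 6371.2·arcsin(0.00898·sin(14.963°)) = 14.774 km
|dₓₜ| = 14.774 km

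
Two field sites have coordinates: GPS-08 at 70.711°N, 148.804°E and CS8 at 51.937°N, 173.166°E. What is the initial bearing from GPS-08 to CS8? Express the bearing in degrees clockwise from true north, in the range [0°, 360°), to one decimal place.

Δλ = 24.3620°
y = sin Δλ · cos φ₂ = 0.254318
x = cos φ₁ sin φ₂ − sin φ₁ cos φ₂ cos Δλ = -0.270021
θ = atan2(y, x) = 136.7154° → 136.7154° (mod 360°)

136.7°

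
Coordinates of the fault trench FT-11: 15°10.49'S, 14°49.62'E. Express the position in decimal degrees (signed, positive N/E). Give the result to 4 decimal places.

lat: 15.1748° S → -15.1748°
lon: 14.8270° E → +14.8270°

-15.1748°, +14.8270°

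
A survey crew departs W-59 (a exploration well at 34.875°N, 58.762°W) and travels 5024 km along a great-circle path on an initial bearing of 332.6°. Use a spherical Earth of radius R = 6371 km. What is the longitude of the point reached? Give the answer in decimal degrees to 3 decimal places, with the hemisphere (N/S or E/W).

115.006°W

δ = d/R = 5024/6371 = 0.788573 rad
φ₂ = arcsin(sin φ₁ cos δ + cos φ₁ sin δ cos θ)
   = arcsin(0.57179·0.70486 + 0.82040·0.70935·0.88782) = 66.88137°
λ₂ = λ₁ + atan2(sin θ sin δ cos φ₁, cos δ − sin φ₁ sin φ₂) = -115.00594°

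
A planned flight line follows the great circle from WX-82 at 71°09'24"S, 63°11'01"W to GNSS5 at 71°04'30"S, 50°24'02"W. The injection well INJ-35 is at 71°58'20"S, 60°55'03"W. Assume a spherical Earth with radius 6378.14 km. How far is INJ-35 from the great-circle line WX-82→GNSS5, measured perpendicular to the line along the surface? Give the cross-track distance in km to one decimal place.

85.2 km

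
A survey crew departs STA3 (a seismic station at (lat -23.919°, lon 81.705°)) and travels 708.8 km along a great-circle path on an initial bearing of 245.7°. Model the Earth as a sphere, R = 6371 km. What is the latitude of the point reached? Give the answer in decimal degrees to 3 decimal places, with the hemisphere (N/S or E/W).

26.404°S

δ = d/R = 708.8/6371 = 0.111254 rad
φ₂ = arcsin(sin φ₁ cos δ + cos φ₁ sin δ cos θ)
   = arcsin(-0.40544·0.99382 + 0.91412·0.11102·-0.41151) = -26.40432°
λ₂ = λ₁ + atan2(sin θ sin δ cos φ₁, cos δ − sin φ₁ sin φ₂) = 75.21822°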